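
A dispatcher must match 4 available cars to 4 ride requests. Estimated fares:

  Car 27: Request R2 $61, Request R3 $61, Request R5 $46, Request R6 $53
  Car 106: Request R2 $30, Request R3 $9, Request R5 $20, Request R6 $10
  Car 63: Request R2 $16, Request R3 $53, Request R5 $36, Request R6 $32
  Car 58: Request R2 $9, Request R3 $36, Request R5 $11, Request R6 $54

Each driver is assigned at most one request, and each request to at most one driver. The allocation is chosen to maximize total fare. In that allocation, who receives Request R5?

This is a one-to-one assignment (maximum-weight bipartite matching).
Optimal: Car 27→Request R2 ($61), Car 106→Request R5 ($20), Car 63→Request R3 ($53), Car 58→Request R6 ($54) — total 61+20+53+54 = $188.
Car 106's own top request is Request R2 ($30), but forcing Car 106→Request R2 and reassigning the rest optimally gives only $183 — worse by 5.

Car 106 receives Request R5.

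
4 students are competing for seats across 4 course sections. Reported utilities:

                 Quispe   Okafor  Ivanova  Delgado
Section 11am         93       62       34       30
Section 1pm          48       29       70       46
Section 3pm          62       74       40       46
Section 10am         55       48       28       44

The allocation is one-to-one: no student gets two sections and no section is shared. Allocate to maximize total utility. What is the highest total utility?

Optimal: Quispe→Section 11am (93 points), Okafor→Section 3pm (74 points), Ivanova→Section 1pm (70 points), Delgado→Section 10am (44 points) — total 93+74+70+44 = 281 points.
Next-best assignment: Quispe→Section 11am, Okafor→Section 10am, Ivanova→Section 1pm, Delgado→Section 3pm = 257 points.
Swapping Ivanova↔Okafor (Ivanova→Section 3pm 40 points, Okafor→Section 1pm 29 points) loses 75.

Maximum total: 281 points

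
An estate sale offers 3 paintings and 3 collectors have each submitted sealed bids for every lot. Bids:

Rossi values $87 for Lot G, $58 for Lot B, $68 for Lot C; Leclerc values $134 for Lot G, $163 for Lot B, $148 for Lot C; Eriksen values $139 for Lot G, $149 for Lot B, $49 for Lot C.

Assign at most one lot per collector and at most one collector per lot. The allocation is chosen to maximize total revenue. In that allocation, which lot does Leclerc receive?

Optimal: Rossi→Lot G ($87), Leclerc→Lot C ($148), Eriksen→Lot B ($149) — total 87+148+149 = $384.
Max-entry greedy (repeatedly take the single best remaining cell) gives $370, worse by 14.
Leclerc's own top lot is Lot B ($163), but forcing Leclerc→Lot B and reassigning the rest optimally gives only $370 — worse by 14.

Leclerc receives Lot C.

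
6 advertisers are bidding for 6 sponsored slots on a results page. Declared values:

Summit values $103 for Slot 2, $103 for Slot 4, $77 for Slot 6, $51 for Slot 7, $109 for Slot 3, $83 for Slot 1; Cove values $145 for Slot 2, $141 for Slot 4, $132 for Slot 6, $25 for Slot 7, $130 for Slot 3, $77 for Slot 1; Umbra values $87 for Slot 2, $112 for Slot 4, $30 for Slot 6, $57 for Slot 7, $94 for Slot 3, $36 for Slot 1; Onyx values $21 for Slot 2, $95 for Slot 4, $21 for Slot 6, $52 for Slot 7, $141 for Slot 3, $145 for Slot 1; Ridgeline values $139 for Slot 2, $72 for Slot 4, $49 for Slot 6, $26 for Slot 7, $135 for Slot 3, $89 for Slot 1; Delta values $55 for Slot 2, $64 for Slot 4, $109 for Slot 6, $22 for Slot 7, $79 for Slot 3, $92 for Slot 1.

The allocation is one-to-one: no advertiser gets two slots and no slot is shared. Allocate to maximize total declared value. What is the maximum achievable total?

Max total: $700

This is the linear assignment problem.
Optimal: Summit→Slot 3 ($109), Cove→Slot 4 ($141), Umbra→Slot 7 ($57), Onyx→Slot 1 ($145), Ridgeline→Slot 2 ($139), Delta→Slot 6 ($109) — total 109+141+57+145+139+109 = $700.
Max-entry greedy (repeatedly take the single best remaining cell) gives $697, worse by 3.
Next-best assignment: Summit→Slot 7, Cove→Slot 2, Umbra→Slot 4, Onyx→Slot 1, Ridgeline→Slot 3, Delta→Slot 6 = $697.
Swapping Ridgeline↔Summit (Ridgeline→Slot 3 $135, Summit→Slot 2 $103) loses 10.
No other one-to-one assignment exceeds $700.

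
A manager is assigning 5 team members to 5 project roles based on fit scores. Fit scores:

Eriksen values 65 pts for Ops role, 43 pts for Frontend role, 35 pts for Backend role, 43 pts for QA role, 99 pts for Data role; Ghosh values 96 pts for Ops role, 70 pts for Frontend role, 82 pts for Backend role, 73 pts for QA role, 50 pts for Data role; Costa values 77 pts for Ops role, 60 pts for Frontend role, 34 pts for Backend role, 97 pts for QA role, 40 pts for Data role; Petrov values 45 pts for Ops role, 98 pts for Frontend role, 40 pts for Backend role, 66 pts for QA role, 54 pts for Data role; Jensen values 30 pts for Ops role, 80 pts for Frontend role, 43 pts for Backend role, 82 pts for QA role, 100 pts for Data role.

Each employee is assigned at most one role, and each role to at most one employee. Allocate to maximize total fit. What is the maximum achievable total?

Optimal: Eriksen→Ops role (65 pts), Ghosh→Backend role (82 pts), Costa→QA role (97 pts), Petrov→Frontend role (98 pts), Jensen→Data role (100 pts) — total 65+82+97+98+100 = 442 pts.
Column-greedy (each role in turn goes to its best remaining employee) gives 433 pts, worse by 9.

Maximum total: 442 pts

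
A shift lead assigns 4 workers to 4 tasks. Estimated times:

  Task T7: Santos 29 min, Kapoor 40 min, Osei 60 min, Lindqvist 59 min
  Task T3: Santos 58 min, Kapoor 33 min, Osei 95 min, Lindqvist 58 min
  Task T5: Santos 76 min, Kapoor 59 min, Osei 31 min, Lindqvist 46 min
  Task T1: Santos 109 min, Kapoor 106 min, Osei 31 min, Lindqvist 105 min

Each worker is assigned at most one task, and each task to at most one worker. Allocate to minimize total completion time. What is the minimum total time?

Treat this as an assignment problem: match each worker to one task.
Optimal: Santos→Task T7 (29 min), Kapoor→Task T3 (33 min), Osei→Task T1 (31 min), Lindqvist→Task T5 (46 min) — total 29+33+31+46 = 139 min.
Min-entry greedy (repeatedly take the single cheapest remaining cell) gives 198 min, worse by 59.
Next-best assignment: Santos→Task T3, Kapoor→Task T7, Osei→Task T1, Lindqvist→Task T5 = 175 min.
Swapping Kapoor↔Lindqvist (Kapoor→Task T5 59 min, Lindqvist→Task T3 58 min) adds 38.

Min total: 139 min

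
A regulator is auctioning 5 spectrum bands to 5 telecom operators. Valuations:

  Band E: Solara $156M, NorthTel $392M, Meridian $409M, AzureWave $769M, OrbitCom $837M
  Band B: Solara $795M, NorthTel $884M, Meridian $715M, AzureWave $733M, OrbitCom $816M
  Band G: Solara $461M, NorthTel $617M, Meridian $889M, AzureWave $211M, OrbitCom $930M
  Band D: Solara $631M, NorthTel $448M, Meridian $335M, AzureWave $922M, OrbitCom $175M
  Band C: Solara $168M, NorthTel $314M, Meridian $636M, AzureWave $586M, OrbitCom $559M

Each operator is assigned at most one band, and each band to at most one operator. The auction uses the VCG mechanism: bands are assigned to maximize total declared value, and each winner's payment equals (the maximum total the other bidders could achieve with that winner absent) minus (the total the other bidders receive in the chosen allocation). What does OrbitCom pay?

OrbitCom pays $253M.

Efficient allocation: Solara→Band D ($631M), NorthTel→Band B ($884M), Meridian→Band C ($636M), AzureWave→Band E ($769M), OrbitCom→Band G ($930M); total welfare W = $3850M.
OrbitCom receives Band G at value $930M, so the others get W − 930 = $2920M.
Without OrbitCom: best allocation of the remaining 4 bidders over all 5 bands is Solara→Band D ($631M), NorthTel→Band B ($884M), Meridian→Band G ($889M), AzureWave→Band E ($769M), total $3173M.
VCG payment = (others' best without OrbitCom) − (others' welfare with OrbitCom) = 3173 − 2920 = $253M.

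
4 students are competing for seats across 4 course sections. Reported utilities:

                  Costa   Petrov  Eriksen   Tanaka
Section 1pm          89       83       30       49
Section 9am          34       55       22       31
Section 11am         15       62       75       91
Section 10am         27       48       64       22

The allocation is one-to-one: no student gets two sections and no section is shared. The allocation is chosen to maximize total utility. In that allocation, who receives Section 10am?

Eriksen receives Section 10am.

Optimal: Costa→Section 1pm (89 points), Petrov→Section 9am (55 points), Eriksen→Section 10am (64 points), Tanaka→Section 11am (91 points) — total 89+55+64+91 = 299 points.
Row-greedy (each student in turn takes its best remaining section) gives 246 points, worse by 53.
Swapping Petrov↔Tanaka (Petrov→Section 11am 62 points, Tanaka→Section 9am 31 points) loses 53.
No other one-to-one assignment exceeds 299 points.
Eriksen's own top section is Section 11am (75 points), but forcing Eriksen→Section 11am and reassigning the rest optimally gives only 243 points — worse by 56.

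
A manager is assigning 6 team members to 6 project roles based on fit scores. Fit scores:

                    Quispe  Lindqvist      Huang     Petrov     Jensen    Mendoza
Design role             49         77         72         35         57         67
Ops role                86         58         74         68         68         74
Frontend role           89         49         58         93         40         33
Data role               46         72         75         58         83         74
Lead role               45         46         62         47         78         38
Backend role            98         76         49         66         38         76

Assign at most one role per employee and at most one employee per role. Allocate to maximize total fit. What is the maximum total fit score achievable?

Maximum total: 495 pts

Optimal: Quispe→Backend role (98 pts), Lindqvist→Design role (77 pts), Huang→Data role (75 pts), Petrov→Frontend role (93 pts), Jensen→Lead role (78 pts), Mendoza→Ops role (74 pts) — total 98+77+75+93+78+74 = 495 pts.
Column-greedy (each role in turn goes to its best remaining employee) gives 477 pts, worse by 18.
No other one-to-one assignment exceeds 495 pts.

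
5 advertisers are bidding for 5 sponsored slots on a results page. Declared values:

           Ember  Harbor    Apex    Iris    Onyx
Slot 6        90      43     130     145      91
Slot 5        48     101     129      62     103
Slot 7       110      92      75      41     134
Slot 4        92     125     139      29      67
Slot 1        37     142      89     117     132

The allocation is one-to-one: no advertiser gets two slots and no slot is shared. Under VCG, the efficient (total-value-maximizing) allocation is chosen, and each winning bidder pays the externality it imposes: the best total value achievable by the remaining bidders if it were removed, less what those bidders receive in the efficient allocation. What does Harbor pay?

Harbor pays $26.

Efficient allocation: Ember→Slot 4 ($92), Harbor→Slot 1 ($142), Apex→Slot 5 ($129), Iris→Slot 6 ($145), Onyx→Slot 7 ($134); total welfare W = $642.
Harbor receives Slot 1 at value $142, so the others get W − 142 = $500.
Without Harbor: best allocation of the remaining 4 bidders over all 5 slots is Ember→Slot 7 ($110), Apex→Slot 4 ($139), Iris→Slot 6 ($145), Onyx→Slot 1 ($132), total $526.
VCG payment = (others' best without Harbor) − (others' welfare with Harbor) = 526 − 500 = $26.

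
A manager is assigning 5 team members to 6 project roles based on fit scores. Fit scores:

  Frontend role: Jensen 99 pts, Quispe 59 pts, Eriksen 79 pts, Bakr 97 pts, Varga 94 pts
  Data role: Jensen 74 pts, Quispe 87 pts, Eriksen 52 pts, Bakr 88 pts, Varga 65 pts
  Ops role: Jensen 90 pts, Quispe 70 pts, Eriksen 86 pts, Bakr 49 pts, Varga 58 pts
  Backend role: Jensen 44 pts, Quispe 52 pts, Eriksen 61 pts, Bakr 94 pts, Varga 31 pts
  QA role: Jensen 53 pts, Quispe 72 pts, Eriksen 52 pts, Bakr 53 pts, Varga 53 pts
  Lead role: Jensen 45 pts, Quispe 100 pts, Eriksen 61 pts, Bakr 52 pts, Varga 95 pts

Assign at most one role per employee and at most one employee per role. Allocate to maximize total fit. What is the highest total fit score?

Maximum total: 461 pts

This is a one-to-one assignment (maximum-weight bipartite matching).
Optimal: Jensen→Frontend role (99 pts), Quispe→Data role (87 pts), Eriksen→Ops role (86 pts), Bakr→Backend role (94 pts), Varga→Lead role (95 pts) — total 99+87+86+94+95 = 461 pts.
Column-greedy (each role in turn goes to its best remaining employee) gives 378 pts, worse by 83.
Next-best assignment: Jensen→Data role, Quispe→Lead role, Eriksen→Ops role, Bakr→Backend role, Varga→Frontend role = 448 pts.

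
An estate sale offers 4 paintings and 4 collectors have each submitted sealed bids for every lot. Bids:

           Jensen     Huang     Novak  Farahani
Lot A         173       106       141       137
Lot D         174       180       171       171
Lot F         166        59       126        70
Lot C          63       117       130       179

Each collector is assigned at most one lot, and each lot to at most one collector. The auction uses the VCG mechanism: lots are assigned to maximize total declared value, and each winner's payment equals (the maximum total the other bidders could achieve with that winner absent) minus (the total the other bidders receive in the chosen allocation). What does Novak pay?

Efficient allocation: Jensen→Lot F ($166), Huang→Lot D ($180), Novak→Lot A ($141), Farahani→Lot C ($179); total welfare W = $666.
Novak receives Lot A at value $141, so the others get W − 141 = $525.
Without Novak: best allocation of the remaining 3 bidders over all 4 lots is Jensen→Lot A ($173), Huang→Lot D ($180), Farahani→Lot C ($179), total $532.
VCG payment = (others' best without Novak) − (others' welfare with Novak) = 532 − 525 = $7.

Novak pays $7.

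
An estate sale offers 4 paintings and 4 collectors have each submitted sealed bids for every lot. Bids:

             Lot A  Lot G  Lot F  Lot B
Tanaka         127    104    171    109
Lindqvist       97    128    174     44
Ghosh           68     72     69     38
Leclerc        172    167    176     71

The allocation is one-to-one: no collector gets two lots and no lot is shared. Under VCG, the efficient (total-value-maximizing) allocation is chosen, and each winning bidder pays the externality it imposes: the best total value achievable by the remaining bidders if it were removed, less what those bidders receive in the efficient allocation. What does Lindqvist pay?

Lindqvist pays $62.

Efficient allocation: Tanaka→Lot B ($109), Lindqvist→Lot F ($174), Ghosh→Lot G ($72), Leclerc→Lot A ($172); total welfare W = $527.
Lindqvist receives Lot F at value $174, so the others get W − 174 = $353.
Without Lindqvist: best allocation of the remaining 3 bidders over all 4 lots is Tanaka→Lot F ($171), Ghosh→Lot G ($72), Leclerc→Lot A ($172), total $415.
VCG payment = (others' best without Lindqvist) − (others' welfare with Lindqvist) = 415 − 353 = $62.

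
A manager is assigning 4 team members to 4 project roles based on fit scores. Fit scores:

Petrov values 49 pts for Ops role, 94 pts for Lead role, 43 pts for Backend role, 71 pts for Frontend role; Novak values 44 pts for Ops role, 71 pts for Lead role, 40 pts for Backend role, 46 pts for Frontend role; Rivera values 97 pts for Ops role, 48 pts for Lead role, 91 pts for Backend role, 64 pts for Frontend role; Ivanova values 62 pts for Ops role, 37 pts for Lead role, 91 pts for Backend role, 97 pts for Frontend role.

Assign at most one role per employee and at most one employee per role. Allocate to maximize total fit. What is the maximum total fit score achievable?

Max total: 330 pts

This is a one-to-one assignment (maximum-weight bipartite matching).
Optimal: Petrov→Frontend role (71 pts), Novak→Lead role (71 pts), Rivera→Ops role (97 pts), Ivanova→Backend role (91 pts) — total 71+71+97+91 = 330 pts.
Max-entry greedy (repeatedly take the single best remaining cell) gives 328 pts, worse by 2.
Swapping Rivera↔Ivanova (Rivera→Backend role 91 pts, Ivanova→Ops role 62 pts) loses 35.
No other one-to-one assignment exceeds 330 pts.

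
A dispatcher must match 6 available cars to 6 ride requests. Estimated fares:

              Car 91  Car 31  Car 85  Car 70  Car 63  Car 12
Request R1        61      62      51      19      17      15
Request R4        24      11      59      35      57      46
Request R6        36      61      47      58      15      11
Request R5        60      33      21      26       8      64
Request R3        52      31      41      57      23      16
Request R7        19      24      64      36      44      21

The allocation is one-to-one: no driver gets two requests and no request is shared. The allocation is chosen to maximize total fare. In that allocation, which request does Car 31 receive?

Car 31 receives Request R6.

Optimal: Car 91→Request R1 ($61), Car 31→Request R6 ($61), Car 85→Request R7 ($64), Car 70→Request R3 ($57), Car 63→Request R4 ($57), Car 12→Request R5 ($64) — total 61+61+64+57+57+64 = $364.
Next-best assignment: Car 91→Request R3, Car 31→Request R1, Car 85→Request R7, Car 70→Request R6, Car 63→Request R4, Car 12→Request R5 = $357.
Swapping Car 85↔Car 91 (Car 85→Request R1 $51, Car 91→Request R7 $19) loses 55.
Every other assignment is strictly worse.
Car 31's own top request is Request R1 ($62), but forcing Car 31→Request R1 and reassigning the rest optimally gives only $357 — worse by 7.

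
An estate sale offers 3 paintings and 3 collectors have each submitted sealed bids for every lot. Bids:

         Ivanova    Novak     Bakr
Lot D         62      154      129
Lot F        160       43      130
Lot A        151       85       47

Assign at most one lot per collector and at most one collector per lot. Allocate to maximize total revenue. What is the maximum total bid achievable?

Maximum total: $435

Optimal: Ivanova→Lot A ($151), Novak→Lot D ($154), Bakr→Lot F ($130) — total 151+154+130 = $435.
Column-greedy (each lot in turn goes to its best remaining collector) gives $361, worse by 74.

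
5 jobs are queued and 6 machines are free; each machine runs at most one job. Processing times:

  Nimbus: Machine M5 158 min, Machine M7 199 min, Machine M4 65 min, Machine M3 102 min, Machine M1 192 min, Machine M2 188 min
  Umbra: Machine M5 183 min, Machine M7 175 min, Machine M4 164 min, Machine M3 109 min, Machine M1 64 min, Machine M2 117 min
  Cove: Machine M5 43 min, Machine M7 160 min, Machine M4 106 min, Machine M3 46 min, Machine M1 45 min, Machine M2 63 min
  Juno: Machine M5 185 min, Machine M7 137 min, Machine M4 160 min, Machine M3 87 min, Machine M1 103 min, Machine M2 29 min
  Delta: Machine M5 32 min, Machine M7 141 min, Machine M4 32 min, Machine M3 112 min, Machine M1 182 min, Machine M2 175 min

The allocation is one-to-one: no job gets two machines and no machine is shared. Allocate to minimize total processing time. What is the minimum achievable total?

This is the linear assignment problem.
Optimal: Nimbus→Machine M4 (65 min), Umbra→Machine M1 (64 min), Cove→Machine M3 (46 min), Juno→Machine M2 (29 min), Delta→Machine M5 (32 min) — total 65+64+46+29+32 = 236 min.
Min-entry greedy (repeatedly take the single cheapest remaining cell) gives 280 min, worse by 44.
Next-best assignment: Nimbus→Machine M3, Umbra→Machine M1, Cove→Machine M5, Juno→Machine M2, Delta→Machine M4 = 270 min.
Swapping Delta↔Juno (Delta→Machine M2 175 min, Juno→Machine M5 185 min) adds 299.

Min total: 236 min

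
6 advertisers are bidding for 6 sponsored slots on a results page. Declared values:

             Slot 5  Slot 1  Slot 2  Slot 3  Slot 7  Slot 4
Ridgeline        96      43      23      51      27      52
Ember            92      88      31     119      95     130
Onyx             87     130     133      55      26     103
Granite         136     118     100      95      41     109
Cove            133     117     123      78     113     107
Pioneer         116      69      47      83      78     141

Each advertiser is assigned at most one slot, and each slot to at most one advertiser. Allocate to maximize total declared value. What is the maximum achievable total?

Optimal: Ridgeline→Slot 5 ($96), Ember→Slot 3 ($119), Onyx→Slot 2 ($133), Granite→Slot 1 ($118), Cove→Slot 7 ($113), Pioneer→Slot 4 ($141) — total 96+119+133+118+113+141 = $720.
Row-greedy (each advertiser in turn takes its best remaining slot) gives $673, worse by 47.
Next-best assignment: Ridgeline→Slot 5, Ember→Slot 3, Onyx→Slot 1, Granite→Slot 2, Cove→Slot 7, Pioneer→Slot 4 = $699.
Checked against all permutations: $720 is optimal.

Max total: $720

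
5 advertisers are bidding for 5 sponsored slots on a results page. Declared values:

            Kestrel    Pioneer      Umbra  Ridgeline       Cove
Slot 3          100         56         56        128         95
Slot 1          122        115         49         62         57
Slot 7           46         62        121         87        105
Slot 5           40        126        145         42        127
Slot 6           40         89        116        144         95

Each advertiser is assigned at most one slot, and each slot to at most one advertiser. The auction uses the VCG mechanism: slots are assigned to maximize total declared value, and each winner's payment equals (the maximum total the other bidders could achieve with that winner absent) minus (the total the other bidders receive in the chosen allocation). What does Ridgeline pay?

Efficient allocation: Kestrel→Slot 3 ($100), Pioneer→Slot 1 ($115), Umbra→Slot 5 ($145), Ridgeline→Slot 6 ($144), Cove→Slot 7 ($105); total welfare W = $609.
Ridgeline receives Slot 6 at value $144, so the others get W − 144 = $465.
Without Ridgeline: best allocation of the remaining 4 bidders over all 5 slots is Kestrel→Slot 1 ($122), Pioneer→Slot 5 ($126), Umbra→Slot 6 ($116), Cove→Slot 7 ($105), total $469.
VCG payment = (others' best without Ridgeline) − (others' welfare with Ridgeline) = 469 − 465 = $4.

Ridgeline pays $4.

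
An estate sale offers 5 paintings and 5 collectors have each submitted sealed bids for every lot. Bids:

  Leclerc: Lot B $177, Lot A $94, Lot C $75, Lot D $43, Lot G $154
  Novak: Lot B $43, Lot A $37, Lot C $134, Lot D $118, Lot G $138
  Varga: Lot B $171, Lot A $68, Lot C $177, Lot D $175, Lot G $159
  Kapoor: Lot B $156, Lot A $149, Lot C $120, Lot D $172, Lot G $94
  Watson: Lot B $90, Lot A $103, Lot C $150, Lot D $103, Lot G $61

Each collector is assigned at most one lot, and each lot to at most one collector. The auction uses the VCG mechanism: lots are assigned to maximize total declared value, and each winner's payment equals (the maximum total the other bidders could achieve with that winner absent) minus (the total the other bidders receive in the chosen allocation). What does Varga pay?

Varga pays $23.

Efficient allocation: Leclerc→Lot B ($177), Novak→Lot G ($138), Varga→Lot D ($175), Kapoor→Lot A ($149), Watson→Lot C ($150); total welfare W = $789.
Varga receives Lot D at value $175, so the others get W − 175 = $614.
Without Varga: best allocation of the remaining 4 bidders over all 5 lots is Leclerc→Lot B ($177), Novak→Lot G ($138), Kapoor→Lot D ($172), Watson→Lot C ($150), total $637.
VCG payment = (others' best without Varga) − (others' welfare with Varga) = 637 − 614 = $23.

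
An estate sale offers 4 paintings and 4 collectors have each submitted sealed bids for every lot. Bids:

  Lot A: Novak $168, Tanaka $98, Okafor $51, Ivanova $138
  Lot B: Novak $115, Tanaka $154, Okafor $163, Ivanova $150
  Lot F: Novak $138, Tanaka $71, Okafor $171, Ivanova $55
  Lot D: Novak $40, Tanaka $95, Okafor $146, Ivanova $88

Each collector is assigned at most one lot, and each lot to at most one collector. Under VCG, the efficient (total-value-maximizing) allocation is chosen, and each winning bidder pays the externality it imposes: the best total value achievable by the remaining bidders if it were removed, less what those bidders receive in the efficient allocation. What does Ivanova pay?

Efficient allocation: Novak→Lot A ($168), Tanaka→Lot D ($95), Okafor→Lot F ($171), Ivanova→Lot B ($150); total welfare W = $584.
Ivanova receives Lot B at value $150, so the others get W − 150 = $434.
Without Ivanova: best allocation of the remaining 3 bidders over all 4 lots is Novak→Lot A ($168), Tanaka→Lot B ($154), Okafor→Lot F ($171), total $493.
VCG payment = (others' best without Ivanova) − (others' welfare with Ivanova) = 493 − 434 = $59.

Ivanova pays $59.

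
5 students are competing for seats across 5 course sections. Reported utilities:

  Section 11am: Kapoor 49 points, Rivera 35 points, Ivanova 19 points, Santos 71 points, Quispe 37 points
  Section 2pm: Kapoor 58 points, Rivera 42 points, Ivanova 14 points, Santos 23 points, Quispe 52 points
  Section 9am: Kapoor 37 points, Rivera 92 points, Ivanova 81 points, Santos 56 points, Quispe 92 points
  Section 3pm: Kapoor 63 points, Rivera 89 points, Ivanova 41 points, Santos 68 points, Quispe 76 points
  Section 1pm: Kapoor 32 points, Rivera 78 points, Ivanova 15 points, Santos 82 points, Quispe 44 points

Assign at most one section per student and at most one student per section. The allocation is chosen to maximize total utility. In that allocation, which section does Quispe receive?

Quispe receives Section 3pm.

Optimal: Kapoor→Section 2pm (58 points), Rivera→Section 1pm (78 points), Ivanova→Section 9am (81 points), Santos→Section 11am (71 points), Quispe→Section 3pm (76 points) — total 58+78+81+71+76 = 364 points.
Max-entry greedy (repeatedly take the single best remaining cell) gives 327 points, worse by 37.
Next-best assignment: Kapoor→Section 11am, Rivera→Section 3pm, Ivanova→Section 9am, Santos→Section 1pm, Quispe→Section 2pm = 353 points.
No other one-to-one assignment exceeds 364 points.
Quispe's own top section is Section 9am (92 points), but forcing Quispe→Section 9am and reassigning the rest optimally gives only 340 points — worse by 24.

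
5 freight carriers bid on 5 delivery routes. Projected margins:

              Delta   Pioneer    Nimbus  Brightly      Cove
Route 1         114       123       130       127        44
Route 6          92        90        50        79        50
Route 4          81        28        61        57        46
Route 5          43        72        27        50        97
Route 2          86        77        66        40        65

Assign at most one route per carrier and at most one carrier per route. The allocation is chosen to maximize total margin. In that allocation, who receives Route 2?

Pioneer receives Route 2.

Optimal: Delta→Route 4 ($81k), Pioneer→Route 2 ($77k), Nimbus→Route 1 ($130k), Brightly→Route 6 ($79k), Cove→Route 5 ($97k) — total 81+77+130+79+97 = $464k.
Column-greedy (each route in turn goes to its best remaining carrier) gives $453k, worse by 11.
Next-best assignment: Delta→Route 4, Pioneer→Route 6, Nimbus→Route 2, Brightly→Route 1, Cove→Route 5 = $461k.
Every other assignment is strictly worse.
Pioneer's own top route is Route 1 ($123k), but forcing Pioneer→Route 1 and reassigning the rest optimally gives only $446k — worse by 18.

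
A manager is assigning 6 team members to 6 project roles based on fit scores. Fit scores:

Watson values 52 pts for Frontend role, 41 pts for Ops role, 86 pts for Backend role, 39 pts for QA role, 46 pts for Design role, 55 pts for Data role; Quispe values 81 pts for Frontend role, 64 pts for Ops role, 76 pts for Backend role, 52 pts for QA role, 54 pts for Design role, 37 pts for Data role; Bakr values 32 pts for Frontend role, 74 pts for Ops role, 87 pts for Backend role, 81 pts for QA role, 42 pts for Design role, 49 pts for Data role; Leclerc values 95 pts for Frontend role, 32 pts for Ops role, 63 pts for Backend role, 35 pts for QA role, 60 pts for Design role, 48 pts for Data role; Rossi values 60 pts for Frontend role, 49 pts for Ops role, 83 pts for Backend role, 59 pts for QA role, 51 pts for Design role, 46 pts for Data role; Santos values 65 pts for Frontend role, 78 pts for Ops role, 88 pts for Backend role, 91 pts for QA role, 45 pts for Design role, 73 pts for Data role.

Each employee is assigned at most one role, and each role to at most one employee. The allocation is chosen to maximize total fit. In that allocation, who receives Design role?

Quispe receives Design role.

Optimal: Watson→Data role (55 pts), Quispe→Design role (54 pts), Bakr→Ops role (74 pts), Leclerc→Frontend role (95 pts), Rossi→Backend role (83 pts), Santos→QA role (91 pts) — total 55+54+74+95+83+91 = 452 pts.
Row-greedy (each employee in turn takes its best remaining role) gives 430 pts, worse by 22.
Next-best assignment: Watson→Backend role, Quispe→Ops role, Bakr→QA role, Leclerc→Frontend role, Rossi→Design role, Santos→Data role = 450 pts.
Quispe's own top role is Frontend role (81 pts), but forcing Quispe→Frontend role and reassigning the rest optimally gives only 444 pts — worse by 8.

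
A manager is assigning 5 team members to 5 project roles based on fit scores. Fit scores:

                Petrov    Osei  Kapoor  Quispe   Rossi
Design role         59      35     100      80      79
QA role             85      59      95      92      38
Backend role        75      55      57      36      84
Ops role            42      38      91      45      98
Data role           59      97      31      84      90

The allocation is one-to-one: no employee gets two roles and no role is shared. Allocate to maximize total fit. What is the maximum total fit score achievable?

This is a one-to-one assignment (maximum-weight bipartite matching).
Optimal: Petrov→Backend role (75 pts), Osei→Data role (97 pts), Kapoor→Design role (100 pts), Quispe→QA role (92 pts), Rossi→Ops role (98 pts) — total 75+97+100+92+98 = 462 pts.
Column-greedy (each role in turn goes to its best remaining employee) gives 415 pts, worse by 47.
Next-best assignment: Petrov→Backend role, Osei→Data role, Kapoor→QA role, Quispe→Design role, Rossi→Ops role = 445 pts.

Max total: 462 pts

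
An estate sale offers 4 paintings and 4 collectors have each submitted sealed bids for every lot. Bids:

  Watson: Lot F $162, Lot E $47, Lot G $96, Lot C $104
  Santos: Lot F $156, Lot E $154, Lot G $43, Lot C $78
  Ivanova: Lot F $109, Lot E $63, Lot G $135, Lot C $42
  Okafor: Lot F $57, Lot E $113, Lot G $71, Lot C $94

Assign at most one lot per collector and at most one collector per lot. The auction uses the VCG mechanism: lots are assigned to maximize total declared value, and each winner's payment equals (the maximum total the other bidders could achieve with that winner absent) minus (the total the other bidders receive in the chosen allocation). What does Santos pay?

Efficient allocation: Watson→Lot F ($162), Santos→Lot E ($154), Ivanova→Lot G ($135), Okafor→Lot C ($94); total welfare W = $545.
Santos receives Lot E at value $154, so the others get W − 154 = $391.
Without Santos: best allocation of the remaining 3 bidders over all 4 lots is Watson→Lot F ($162), Ivanova→Lot G ($135), Okafor→Lot E ($113), total $410.
VCG payment = (others' best without Santos) − (others' welfare with Santos) = 410 − 391 = $19.

Santos pays $19.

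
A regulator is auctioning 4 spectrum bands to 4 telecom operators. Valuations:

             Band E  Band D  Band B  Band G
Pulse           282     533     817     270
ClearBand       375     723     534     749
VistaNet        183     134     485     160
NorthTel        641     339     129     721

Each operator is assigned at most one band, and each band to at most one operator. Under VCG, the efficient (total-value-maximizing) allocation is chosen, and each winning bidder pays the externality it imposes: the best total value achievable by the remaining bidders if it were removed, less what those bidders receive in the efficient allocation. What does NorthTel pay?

Efficient allocation: Pulse→Band B ($817M), ClearBand→Band D ($723M), VistaNet→Band E ($183M), NorthTel→Band G ($721M); total welfare W = $2444M.
NorthTel receives Band G at value $721M, so the others get W − 721 = $1723M.
Without NorthTel: best allocation of the remaining 3 bidders over all 4 bands is Pulse→Band D ($533M), ClearBand→Band G ($749M), VistaNet→Band B ($485M), total $1767M.
VCG payment = (others' best without NorthTel) − (others' welfare with NorthTel) = 1767 − 1723 = $44M.

NorthTel pays $44M.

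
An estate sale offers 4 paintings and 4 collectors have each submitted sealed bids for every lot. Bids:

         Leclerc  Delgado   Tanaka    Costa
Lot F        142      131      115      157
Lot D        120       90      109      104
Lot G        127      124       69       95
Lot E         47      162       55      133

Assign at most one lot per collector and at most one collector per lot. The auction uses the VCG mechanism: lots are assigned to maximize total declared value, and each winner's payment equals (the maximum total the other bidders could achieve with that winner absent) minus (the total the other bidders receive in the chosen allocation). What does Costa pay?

Efficient allocation: Leclerc→Lot G ($127), Delgado→Lot E ($162), Tanaka→Lot D ($109), Costa→Lot F ($157); total welfare W = $555.
Costa receives Lot F at value $157, so the others get W − 157 = $398.
Without Costa: best allocation of the remaining 3 bidders over all 4 lots is Leclerc→Lot F ($142), Delgado→Lot E ($162), Tanaka→Lot D ($109), total $413.
VCG payment = (others' best without Costa) − (others' welfare with Costa) = 413 − 398 = $15.

Costa pays $15.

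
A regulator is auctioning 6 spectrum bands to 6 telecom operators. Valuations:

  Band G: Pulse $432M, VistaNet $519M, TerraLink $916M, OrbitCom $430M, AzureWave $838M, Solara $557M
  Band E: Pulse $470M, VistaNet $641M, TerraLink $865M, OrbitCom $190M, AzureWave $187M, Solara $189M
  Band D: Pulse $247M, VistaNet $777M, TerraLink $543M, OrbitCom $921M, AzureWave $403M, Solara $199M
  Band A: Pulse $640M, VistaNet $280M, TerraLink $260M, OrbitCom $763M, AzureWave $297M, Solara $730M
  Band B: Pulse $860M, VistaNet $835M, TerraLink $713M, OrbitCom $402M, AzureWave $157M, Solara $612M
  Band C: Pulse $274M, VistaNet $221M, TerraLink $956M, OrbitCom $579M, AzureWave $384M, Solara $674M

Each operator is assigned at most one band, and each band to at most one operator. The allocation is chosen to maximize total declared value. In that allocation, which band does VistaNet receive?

This is a one-to-one assignment (maximum-weight bipartite matching).
Optimal: Pulse→Band B ($860M), VistaNet→Band E ($641M), TerraLink→Band C ($956M), OrbitCom→Band D ($921M), AzureWave→Band G ($838M), Solara→Band A ($730M) — total 860+641+956+921+838+730 = $4946M.
Column-greedy (each band in turn goes to its best remaining operator) gives $4452M, worse by 494.
Swapping Solara↔AzureWave (Solara→Band G $557M, AzureWave→Band A $297M) loses 714.
No other one-to-one assignment exceeds $4946M.
VistaNet's own top band is Band B ($835M), but forcing VistaNet→Band B and reassigning the rest optimally gives only $4773M — worse by 173.

VistaNet receives Band E.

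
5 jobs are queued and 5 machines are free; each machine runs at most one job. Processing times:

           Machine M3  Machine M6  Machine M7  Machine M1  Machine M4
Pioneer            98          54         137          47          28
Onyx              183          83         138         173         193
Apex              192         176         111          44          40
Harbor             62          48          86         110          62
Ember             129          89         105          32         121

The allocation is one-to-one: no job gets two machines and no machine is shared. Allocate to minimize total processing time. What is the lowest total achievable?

This is a one-to-one assignment (minimum-cost bipartite matching).
Optimal: Pioneer→Machine M4 (28 min), Onyx→Machine M6 (83 min), Apex→Machine M7 (111 min), Harbor→Machine M3 (62 min), Ember→Machine M1 (32 min) — total 28+83+111+62+32 = 316 min.
Row-greedy (each job in turn takes its cheapest remaining machine) gives 322 min, worse by 6.
Swapping Onyx↔Apex (Onyx→Machine M7 138 min, Apex→Machine M6 176 min) adds 120.
Checked against all permutations: 316 min is optimal.

Minimum total: 316 min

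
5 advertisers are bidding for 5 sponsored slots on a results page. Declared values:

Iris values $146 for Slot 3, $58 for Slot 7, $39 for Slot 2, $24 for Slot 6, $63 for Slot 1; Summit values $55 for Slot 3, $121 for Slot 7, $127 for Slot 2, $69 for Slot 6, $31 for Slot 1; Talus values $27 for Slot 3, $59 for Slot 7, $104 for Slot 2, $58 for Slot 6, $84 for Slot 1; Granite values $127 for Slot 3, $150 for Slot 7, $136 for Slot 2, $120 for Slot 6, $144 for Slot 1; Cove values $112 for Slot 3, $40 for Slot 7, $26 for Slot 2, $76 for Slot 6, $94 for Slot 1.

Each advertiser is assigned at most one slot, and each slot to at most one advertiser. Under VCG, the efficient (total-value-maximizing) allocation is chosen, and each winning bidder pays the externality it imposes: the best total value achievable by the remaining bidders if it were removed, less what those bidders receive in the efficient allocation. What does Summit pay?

Summit pays $24.

Efficient allocation: Iris→Slot 3 ($146), Summit→Slot 7 ($121), Talus→Slot 2 ($104), Granite→Slot 1 ($144), Cove→Slot 6 ($76); total welfare W = $591.
Summit receives Slot 7 at value $121, so the others get W − 121 = $470.
Without Summit: best allocation of the remaining 4 bidders over all 5 slots is Iris→Slot 3 ($146), Talus→Slot 2 ($104), Granite→Slot 7 ($150), Cove→Slot 1 ($94), total $494.
VCG payment = (others' best without Summit) − (others' welfare with Summit) = 494 − 470 = $24.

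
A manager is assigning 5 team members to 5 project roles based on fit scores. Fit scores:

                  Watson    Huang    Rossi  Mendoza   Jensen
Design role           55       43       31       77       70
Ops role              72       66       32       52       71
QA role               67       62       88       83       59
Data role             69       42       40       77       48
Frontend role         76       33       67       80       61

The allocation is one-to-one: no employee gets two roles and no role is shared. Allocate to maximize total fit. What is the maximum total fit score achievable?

Maximum total: 377 pts

Optimal: Watson→Frontend role (76 pts), Huang→Ops role (66 pts), Rossi→QA role (88 pts), Mendoza→Data role (77 pts), Jensen→Design role (70 pts) — total 76+66+88+77+70 = 377 pts.
Max-entry greedy (repeatedly take the single best remaining cell) gives 352 pts, worse by 25.
Swapping Jensen↔Mendoza (Jensen→Data role 48 pts, Mendoza→Design role 77 pts) loses 22.
Checked against all permutations: 377 pts is optimal.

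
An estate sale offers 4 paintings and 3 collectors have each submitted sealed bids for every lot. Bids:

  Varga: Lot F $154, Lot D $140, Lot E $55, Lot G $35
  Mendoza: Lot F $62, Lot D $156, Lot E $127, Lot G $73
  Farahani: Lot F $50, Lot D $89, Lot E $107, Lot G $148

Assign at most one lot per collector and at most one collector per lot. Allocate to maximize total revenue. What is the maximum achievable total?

Optimal: Varga→Lot F ($154), Mendoza→Lot D ($156), Farahani→Lot G ($148) — total 154+156+148 = $458.
Column-greedy (each lot in turn goes to its best remaining collector) gives $417, worse by 41.
Every other assignment is strictly worse.

Maximum total: $458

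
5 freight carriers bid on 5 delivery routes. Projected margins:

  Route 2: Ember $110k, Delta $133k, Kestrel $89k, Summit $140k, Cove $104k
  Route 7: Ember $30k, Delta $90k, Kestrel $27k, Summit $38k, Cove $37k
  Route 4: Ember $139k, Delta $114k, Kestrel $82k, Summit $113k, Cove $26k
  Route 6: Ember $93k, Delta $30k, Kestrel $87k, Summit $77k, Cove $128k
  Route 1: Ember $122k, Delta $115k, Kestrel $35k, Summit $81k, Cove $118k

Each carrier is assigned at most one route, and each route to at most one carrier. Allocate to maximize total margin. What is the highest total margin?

Optimal: Ember→Route 4 ($139k), Delta→Route 7 ($90k), Kestrel→Route 6 ($87k), Summit→Route 2 ($140k), Cove→Route 1 ($118k) — total 139+90+87+140+118 = $574k.
No other one-to-one assignment exceeds $574k.

Maximum total: $574k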